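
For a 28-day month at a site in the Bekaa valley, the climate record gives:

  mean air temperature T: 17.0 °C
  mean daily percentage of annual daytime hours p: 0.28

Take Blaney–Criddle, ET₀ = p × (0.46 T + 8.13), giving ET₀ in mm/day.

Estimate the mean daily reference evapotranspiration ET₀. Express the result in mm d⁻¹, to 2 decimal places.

4.47 mm d⁻¹

ET₀ = 0.28 × (0.46 × 17.0 + 8.13) = 0.28 × 15.950 = 4.4660 mm/d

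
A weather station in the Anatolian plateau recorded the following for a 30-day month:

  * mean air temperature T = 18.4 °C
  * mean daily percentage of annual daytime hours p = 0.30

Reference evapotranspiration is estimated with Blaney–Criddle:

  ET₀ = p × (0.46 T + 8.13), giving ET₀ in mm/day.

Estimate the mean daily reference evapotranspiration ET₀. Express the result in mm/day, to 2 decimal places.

4.98 mm/day

ET₀ = 0.30 × (0.46 × 18.4 + 8.13) = 0.30 × 16.594 = 4.9782 mm/d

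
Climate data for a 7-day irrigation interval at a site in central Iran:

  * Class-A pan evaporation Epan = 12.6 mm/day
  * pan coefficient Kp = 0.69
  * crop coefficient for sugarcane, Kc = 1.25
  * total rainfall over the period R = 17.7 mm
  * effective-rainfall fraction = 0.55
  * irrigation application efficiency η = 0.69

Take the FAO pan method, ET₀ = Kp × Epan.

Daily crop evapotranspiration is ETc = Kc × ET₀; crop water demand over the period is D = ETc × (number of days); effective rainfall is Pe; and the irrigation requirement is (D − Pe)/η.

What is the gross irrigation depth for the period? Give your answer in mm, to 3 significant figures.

ET₀ = 0.69 × 12.6 = 8.6940 mm/d
ETc = Kc × ET₀ = 1.25 × 8.6940 = 10.8675 mm/d
Crop demand D = ETc × 7 d = 10.8675 × 7 = 76.073 mm
Pe = 0.55 × 17.7 = 9.735 mm
D − Pe = 76.073 − 9.735 = 66.338 mm
Gross irrigation = 66.338 / 0.69 = 96.142 mm

96.1 mm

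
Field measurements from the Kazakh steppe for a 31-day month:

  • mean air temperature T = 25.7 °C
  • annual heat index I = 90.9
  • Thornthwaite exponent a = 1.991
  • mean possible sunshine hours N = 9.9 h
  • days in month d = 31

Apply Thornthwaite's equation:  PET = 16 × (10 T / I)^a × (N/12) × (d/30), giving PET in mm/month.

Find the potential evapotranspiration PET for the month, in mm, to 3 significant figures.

108 mm

10T/I = 10 × 25.7 / 90.9 = 2.8273
(10T/I)^a = 2.8273^1.991 = 7.9192
Uncorrected PET = 16 × 7.9192 = 126.707 mm
Correction = (N/12)(d/30) = (9.9/12)(31/30) = 0.8525
PET = 126.707 × 0.8525 = 108.018 mm/month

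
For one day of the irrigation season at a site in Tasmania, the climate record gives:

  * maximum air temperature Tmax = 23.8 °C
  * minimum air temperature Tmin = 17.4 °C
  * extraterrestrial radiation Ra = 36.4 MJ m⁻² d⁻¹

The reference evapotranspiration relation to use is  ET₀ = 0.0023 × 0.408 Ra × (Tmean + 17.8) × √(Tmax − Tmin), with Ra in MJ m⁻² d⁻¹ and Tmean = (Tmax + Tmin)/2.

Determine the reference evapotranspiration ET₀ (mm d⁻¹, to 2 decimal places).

Tmean = (23.8 + 17.4)/2 = 20.60 °C
0.408 Ra = 0.408 × 36.4 = 14.8512 mm/d equivalent
ET₀ = 0.0023 × 14.8512 × (20.60 + 17.8) × √6.4 = 0.0023 × 14.8512 × 38.40 × 2.5298 = 3.3182 mm/d

3.32 mm d⁻¹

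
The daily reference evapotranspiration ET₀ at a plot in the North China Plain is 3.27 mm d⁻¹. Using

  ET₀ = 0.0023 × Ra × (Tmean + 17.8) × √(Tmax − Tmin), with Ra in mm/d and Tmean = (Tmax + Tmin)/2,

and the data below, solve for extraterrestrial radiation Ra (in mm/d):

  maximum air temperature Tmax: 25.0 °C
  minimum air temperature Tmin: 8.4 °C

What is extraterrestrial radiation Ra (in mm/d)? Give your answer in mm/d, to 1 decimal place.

10.1 mm/d

Tmean = 16.70 °C; √ΔT = 4.0743
Ra = ET₀ / [0.0023 × (Tmean+17.8) × √ΔT] = 3.27 / (0.0023 × 34.50 × 4.0743) = 10.115 mm/d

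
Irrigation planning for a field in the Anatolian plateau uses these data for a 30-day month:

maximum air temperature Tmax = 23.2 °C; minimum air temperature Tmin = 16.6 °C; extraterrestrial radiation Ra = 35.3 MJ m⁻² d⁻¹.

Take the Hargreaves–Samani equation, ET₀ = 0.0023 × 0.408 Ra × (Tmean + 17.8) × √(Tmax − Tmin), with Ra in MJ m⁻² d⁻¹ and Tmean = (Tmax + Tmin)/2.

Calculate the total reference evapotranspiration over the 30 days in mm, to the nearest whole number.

Tmean = (23.2 + 16.6)/2 = 19.90 °C
0.408 Ra = 0.408 × 35.3 = 14.4024 mm/d equivalent
ET₀ = 0.0023 × 14.4024 × (19.90 + 17.8) × √6.6 = 0.0023 × 14.4024 × 37.70 × 2.5690 = 3.2082 mm/d
Over 30 days: 3.2082 × 30 = 96.246 mm

96 mm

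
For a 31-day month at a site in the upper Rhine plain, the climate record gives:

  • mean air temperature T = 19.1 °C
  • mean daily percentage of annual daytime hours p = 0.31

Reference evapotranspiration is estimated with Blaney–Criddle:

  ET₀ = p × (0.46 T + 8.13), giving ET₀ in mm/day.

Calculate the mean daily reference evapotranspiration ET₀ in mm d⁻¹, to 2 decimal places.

5.24 mm d⁻¹

ET₀ = 0.31 × (0.46 × 19.1 + 8.13) = 0.31 × 16.916 = 5.2440 mm/d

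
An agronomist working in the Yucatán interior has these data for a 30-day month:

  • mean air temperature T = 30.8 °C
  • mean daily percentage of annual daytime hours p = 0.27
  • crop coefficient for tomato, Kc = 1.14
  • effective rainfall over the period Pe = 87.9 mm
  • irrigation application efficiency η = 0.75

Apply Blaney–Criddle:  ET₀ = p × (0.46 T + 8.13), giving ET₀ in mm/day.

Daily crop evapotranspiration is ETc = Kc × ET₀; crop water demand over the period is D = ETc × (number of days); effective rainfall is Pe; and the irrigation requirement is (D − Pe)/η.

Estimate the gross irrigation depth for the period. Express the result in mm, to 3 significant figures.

157 mm

ET₀ = 0.27 × (0.46 × 30.8 + 8.13) = 0.27 × 22.298 = 6.0205 mm/d
ETc = Kc × ET₀ = 1.14 × 6.0205 = 6.8634 mm/d
Crop demand D = ETc × 30 d = 6.8634 × 30 = 205.902 mm
D − Pe = 205.902 − 87.9 = 118.002 mm
Gross irrigation = 118.002 / 0.75 = 157.336 mm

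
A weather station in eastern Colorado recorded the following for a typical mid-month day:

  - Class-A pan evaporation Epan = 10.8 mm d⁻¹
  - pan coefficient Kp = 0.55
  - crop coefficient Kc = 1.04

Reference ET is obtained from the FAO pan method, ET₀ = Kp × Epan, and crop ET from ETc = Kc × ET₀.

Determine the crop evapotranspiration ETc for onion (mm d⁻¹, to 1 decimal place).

ET₀ = 0.55 × 10.8 = 5.9400 mm/d
ETc = Kc × ET₀ = 1.04 × 5.9400 = 6.1776 mm/d

6.2 mm d⁻¹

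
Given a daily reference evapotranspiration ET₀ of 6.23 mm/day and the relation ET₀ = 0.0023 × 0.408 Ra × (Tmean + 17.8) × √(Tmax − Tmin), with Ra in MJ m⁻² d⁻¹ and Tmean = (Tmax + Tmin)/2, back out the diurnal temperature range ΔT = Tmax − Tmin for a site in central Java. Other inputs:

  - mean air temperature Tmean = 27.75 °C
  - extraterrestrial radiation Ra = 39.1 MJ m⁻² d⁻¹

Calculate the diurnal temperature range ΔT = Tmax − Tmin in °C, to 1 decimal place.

13.9 °C

√ΔT = ET₀ / [0.0023 × 0.408 × Ra × (Tmean+17.8)] = 6.23 / (0.0023 × 15.9528 × 45.55) = 3.7276
ΔT = 3.7276² = 13.895 °C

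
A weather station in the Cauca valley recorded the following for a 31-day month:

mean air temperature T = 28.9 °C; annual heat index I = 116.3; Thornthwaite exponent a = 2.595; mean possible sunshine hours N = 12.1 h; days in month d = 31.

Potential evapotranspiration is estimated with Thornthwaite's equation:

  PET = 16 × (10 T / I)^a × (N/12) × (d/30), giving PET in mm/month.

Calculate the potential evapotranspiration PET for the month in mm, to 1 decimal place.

176.9 mm

10T/I = 10 × 28.9 / 116.3 = 2.4850
(10T/I)^a = 2.4850^2.595 = 10.6138
Uncorrected PET = 16 × 10.6138 = 169.821 mm
Correction = (N/12)(d/30) = (12.1/12)(31/30) = 1.0419
PET = 169.821 × 1.0419 = 176.936 mm/month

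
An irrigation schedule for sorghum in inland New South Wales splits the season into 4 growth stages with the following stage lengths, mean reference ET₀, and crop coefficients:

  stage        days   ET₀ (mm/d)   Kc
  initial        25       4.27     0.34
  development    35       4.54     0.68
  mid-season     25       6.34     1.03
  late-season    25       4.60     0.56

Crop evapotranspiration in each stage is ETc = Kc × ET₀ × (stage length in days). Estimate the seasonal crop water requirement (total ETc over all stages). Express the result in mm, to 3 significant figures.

initial: 0.34 × 4.27 × 25 = 36.30 mm
development: 0.68 × 4.54 × 35 = 108.05 mm
mid-season: 1.03 × 6.34 × 25 = 163.26 mm
late-season: 0.56 × 4.60 × 25 = 64.40 mm
Seasonal total = 372.01 mm

372 mm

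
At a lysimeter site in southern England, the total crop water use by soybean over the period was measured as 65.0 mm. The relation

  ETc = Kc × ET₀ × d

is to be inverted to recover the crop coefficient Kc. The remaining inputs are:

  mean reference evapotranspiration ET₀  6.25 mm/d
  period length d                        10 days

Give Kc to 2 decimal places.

1.04

ETc = Kc × ET₀ × d  ⇒  Kc = ETc / (ET₀ × d)
Kc = 65.0 / (6.25 × 10) = 65.0 / 62.50 = 1.0400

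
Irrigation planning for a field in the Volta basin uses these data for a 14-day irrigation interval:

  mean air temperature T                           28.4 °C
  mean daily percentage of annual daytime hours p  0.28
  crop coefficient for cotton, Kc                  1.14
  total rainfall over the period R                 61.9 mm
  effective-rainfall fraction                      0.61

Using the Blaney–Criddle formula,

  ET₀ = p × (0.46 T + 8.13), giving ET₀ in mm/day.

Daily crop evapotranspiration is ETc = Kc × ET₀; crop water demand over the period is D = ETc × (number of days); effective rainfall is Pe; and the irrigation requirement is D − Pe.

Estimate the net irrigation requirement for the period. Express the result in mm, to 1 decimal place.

57.0 mm

ET₀ = 0.28 × (0.46 × 28.4 + 8.13) = 0.28 × 21.194 = 5.9343 mm/d
ETc = Kc × ET₀ = 1.14 × 5.9343 = 6.7651 mm/d
Crop demand D = ETc × 14 d = 6.7651 × 14 = 94.711 mm
Pe = 0.61 × 61.9 = 37.759 mm
D − Pe = 94.711 − 37.759 = 56.952 mm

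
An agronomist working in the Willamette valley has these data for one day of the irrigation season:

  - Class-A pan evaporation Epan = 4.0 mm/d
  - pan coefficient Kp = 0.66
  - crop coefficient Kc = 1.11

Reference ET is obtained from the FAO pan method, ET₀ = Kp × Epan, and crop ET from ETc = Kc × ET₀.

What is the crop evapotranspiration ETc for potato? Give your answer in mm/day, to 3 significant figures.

ET₀ = 0.66 × 4.0 = 2.6400 mm/d
ETc = Kc × ET₀ = 1.11 × 2.6400 = 2.9304 mm/d

2.93 mm/day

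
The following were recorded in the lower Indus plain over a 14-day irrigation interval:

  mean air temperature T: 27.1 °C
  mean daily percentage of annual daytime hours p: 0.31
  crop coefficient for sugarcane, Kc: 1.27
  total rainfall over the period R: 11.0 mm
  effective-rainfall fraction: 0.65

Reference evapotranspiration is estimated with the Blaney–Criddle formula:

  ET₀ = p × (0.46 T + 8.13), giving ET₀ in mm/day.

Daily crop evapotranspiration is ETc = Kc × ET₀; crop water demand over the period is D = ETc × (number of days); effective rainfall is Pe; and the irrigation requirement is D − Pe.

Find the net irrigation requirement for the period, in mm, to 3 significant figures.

ET₀ = 0.31 × (0.46 × 27.1 + 8.13) = 0.31 × 20.596 = 6.3848 mm/d
ETc = Kc × ET₀ = 1.27 × 6.3848 = 8.1087 mm/d
Crop demand D = ETc × 14 d = 8.1087 × 14 = 113.522 mm
Pe = 0.65 × 11.0 = 7.150 mm
D − Pe = 113.522 − 7.150 = 106.372 mm

106 mm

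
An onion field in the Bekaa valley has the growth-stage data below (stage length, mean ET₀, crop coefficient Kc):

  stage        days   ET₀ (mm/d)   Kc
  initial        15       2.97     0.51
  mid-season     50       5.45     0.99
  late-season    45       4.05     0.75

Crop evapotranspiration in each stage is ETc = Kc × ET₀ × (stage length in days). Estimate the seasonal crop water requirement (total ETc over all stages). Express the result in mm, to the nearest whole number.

initial: 0.51 × 2.97 × 15 = 22.72 mm
mid-season: 0.99 × 5.45 × 50 = 269.78 mm
late-season: 0.75 × 4.05 × 45 = 136.69 mm
Seasonal total = 429.19 mm

429 mm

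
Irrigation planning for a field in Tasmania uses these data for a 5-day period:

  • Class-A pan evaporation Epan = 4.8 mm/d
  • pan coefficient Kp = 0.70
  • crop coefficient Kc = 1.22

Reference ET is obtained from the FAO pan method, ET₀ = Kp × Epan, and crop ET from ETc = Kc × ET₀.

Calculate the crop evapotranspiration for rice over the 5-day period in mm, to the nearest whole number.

ET₀ = 0.70 × 4.8 = 3.3600 mm/d
ETc = Kc × ET₀ = 1.22 × 3.3600 = 4.0992 mm/d
Over 5 days: 4.0992 × 5 = 20.496 mm

20 mm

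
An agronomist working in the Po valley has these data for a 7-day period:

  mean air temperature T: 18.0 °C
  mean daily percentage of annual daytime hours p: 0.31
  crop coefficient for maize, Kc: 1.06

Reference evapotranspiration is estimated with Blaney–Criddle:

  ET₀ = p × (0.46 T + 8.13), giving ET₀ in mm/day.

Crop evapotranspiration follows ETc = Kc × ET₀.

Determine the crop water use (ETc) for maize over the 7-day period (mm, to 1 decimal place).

ET₀ = 0.31 × (0.46 × 18.0 + 8.13) = 0.31 × 16.410 = 5.0871 mm/d
ETc = Kc × ET₀ = 1.06 × 5.0871 = 5.3923 mm/d
Over 7 days: 5.3923 × 7 = 37.746 mm

37.7 mm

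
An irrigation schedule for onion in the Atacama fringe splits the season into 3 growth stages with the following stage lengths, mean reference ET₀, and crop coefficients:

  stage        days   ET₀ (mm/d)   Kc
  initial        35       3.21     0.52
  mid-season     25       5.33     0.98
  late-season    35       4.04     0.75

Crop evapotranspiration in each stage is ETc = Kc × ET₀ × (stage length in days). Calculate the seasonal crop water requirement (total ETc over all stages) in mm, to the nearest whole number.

295 mm

initial: 0.52 × 3.21 × 35 = 58.42 mm
mid-season: 0.98 × 5.33 × 25 = 130.59 mm
late-season: 0.75 × 4.04 × 35 = 106.05 mm
Seasonal total = 295.06 mm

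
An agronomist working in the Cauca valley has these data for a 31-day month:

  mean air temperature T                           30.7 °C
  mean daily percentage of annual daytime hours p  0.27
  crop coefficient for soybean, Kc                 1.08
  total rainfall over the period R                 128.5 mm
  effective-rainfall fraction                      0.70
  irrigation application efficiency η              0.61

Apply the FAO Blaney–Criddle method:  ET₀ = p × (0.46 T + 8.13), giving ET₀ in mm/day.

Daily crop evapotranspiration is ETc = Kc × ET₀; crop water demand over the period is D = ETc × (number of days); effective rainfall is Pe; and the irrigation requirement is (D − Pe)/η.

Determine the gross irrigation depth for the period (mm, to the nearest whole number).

182 mm

ET₀ = 0.27 × (0.46 × 30.7 + 8.13) = 0.27 × 22.252 = 6.0080 mm/d
ETc = Kc × ET₀ = 1.08 × 6.0080 = 6.4886 mm/d
Crop demand D = ETc × 31 d = 6.4886 × 31 = 201.147 mm
Pe = 0.70 × 128.5 = 89.950 mm
D − Pe = 201.147 − 89.950 = 111.197 mm
Gross irrigation = 111.197 / 0.61 = 182.290 mm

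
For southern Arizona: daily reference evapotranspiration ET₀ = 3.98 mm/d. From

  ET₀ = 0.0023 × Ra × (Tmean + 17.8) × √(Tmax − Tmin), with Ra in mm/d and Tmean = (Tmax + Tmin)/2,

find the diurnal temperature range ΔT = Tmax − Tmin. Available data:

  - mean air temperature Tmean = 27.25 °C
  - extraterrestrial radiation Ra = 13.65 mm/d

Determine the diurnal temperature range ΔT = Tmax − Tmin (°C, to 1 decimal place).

7.9 °C

√ΔT = ET₀ / [0.0023 × Ra × (Tmean+17.8)] = 3.98 / (0.0023 × 13.65 × 45.05) = 2.8140
ΔT = 2.8140² = 7.919 °C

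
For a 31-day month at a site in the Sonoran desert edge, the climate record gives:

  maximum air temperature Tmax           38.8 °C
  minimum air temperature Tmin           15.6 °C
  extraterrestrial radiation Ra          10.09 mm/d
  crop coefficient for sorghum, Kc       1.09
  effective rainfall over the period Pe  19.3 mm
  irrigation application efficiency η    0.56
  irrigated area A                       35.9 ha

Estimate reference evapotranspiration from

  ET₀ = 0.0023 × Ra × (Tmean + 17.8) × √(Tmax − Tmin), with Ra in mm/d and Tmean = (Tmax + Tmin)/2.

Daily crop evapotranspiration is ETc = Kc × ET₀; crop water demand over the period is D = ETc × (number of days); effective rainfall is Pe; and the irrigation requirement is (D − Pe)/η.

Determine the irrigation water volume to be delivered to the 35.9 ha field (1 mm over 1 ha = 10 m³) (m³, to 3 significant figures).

96600 m³

Tmean = (38.8 + 15.6)/2 = 27.20 °C
ET₀ = 0.0023 × 10.09 × (27.20 + 17.8) × √23.2 = 0.0023 × 10.09 × 45.00 × 4.8166 = 5.0300 mm/d
ETc = Kc × ET₀ = 1.09 × 5.0300 = 5.4827 mm/d
Crop demand D = ETc × 31 d = 5.4827 × 31 = 169.964 mm
D − Pe = 169.964 − 19.3 = 150.664 mm
Gross irrigation = 150.664 / 0.56 = 269.043 mm
Volume = 269.043 mm × 35.9 ha × 10 = 96586.4 m³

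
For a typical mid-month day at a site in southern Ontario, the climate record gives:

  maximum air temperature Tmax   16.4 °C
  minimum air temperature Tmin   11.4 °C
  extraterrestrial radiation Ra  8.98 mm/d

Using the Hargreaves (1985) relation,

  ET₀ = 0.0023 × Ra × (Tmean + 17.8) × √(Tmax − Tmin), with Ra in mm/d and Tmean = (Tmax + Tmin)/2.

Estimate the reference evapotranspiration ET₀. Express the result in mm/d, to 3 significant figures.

Tmean = (16.4 + 11.4)/2 = 13.90 °C
ET₀ = 0.0023 × 8.98 × (13.90 + 17.8) × √5.0 = 0.0023 × 8.98 × 31.70 × 2.2361 = 1.4640 mm/d

1.46 mm/d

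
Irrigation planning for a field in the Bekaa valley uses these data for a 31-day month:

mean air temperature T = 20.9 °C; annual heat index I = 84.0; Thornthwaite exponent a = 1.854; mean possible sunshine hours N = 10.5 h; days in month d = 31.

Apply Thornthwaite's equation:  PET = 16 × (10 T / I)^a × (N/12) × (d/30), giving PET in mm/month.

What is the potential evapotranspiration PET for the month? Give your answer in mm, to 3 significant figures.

78.4 mm

10T/I = 10 × 20.9 / 84.0 = 2.4881
(10T/I)^a = 2.4881^1.854 = 5.4192
Uncorrected PET = 16 × 5.4192 = 86.707 mm
Correction = (N/12)(d/30) = (10.5/12)(31/30) = 0.9042
PET = 86.707 × 0.9042 = 78.400 mm/month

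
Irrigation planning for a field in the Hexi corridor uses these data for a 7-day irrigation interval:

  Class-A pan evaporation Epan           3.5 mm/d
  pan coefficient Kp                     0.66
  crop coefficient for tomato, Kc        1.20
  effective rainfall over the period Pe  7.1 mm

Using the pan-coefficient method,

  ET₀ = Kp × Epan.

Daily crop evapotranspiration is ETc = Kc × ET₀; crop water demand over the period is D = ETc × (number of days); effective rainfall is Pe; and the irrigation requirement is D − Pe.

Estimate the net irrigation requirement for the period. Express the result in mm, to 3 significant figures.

ET₀ = 0.66 × 3.5 = 2.3100 mm/d
ETc = Kc × ET₀ = 1.20 × 2.3100 = 2.7720 mm/d
Crop demand D = ETc × 7 d = 2.7720 × 7 = 19.404 mm
D − Pe = 19.404 − 7.1 = 12.304 mm

12.3 mm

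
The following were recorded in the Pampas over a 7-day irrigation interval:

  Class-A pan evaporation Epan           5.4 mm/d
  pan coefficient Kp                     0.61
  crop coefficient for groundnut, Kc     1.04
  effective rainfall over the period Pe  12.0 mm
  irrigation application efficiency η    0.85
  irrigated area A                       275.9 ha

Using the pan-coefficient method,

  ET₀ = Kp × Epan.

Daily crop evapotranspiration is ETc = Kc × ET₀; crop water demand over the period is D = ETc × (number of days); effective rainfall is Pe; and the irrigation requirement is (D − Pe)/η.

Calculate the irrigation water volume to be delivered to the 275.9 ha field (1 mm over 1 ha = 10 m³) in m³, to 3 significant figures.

38900 m³

ET₀ = 0.61 × 5.4 = 3.2940 mm/d
ETc = Kc × ET₀ = 1.04 × 3.2940 = 3.4258 mm/d
Crop demand D = ETc × 7 d = 3.4258 × 7 = 23.981 mm
D − Pe = 23.981 − 12.0 = 11.981 mm
Gross irrigation = 11.981 / 0.85 = 14.095 mm
Volume = 14.095 mm × 275.9 ha × 10 = 38888.1 m³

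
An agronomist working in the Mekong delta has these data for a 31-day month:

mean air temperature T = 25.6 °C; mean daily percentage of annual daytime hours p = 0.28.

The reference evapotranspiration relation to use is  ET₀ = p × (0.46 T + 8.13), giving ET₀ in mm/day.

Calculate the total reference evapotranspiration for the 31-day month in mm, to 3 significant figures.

ET₀ = 0.28 × (0.46 × 25.6 + 8.13) = 0.28 × 19.906 = 5.5737 mm/d
Monthly total = 5.5737 × 31 = 172.785 mm

173 mm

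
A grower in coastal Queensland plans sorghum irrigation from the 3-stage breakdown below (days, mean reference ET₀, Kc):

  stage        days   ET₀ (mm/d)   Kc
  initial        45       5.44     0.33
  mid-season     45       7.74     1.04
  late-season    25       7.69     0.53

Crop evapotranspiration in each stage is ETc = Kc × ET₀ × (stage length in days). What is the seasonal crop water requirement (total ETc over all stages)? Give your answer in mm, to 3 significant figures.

initial: 0.33 × 5.44 × 45 = 80.78 mm
mid-season: 1.04 × 7.74 × 45 = 362.23 mm
late-season: 0.53 × 7.69 × 25 = 101.89 mm
Seasonal total = 544.90 mm

545 mm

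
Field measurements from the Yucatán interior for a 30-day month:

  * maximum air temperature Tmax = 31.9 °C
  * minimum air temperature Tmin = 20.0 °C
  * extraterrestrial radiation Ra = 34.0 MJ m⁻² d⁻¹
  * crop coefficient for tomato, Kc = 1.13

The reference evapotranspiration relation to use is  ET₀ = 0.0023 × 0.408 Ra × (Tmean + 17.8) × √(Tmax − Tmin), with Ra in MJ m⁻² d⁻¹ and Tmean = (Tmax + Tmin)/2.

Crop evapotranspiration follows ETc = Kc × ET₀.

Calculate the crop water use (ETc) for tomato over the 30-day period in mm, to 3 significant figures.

163 mm

Tmean = (31.9 + 20.0)/2 = 25.95 °C
0.408 Ra = 0.408 × 34.0 = 13.8720 mm/d equivalent
ET₀ = 0.0023 × 13.8720 × (25.95 + 17.8) × √11.9 = 0.0023 × 13.8720 × 43.75 × 3.4496 = 4.8152 mm/d
ETc = Kc × ET₀ = 1.13 × 4.8152 = 5.4412 mm/d
Over 30 days: 5.4412 × 30 = 163.236 mm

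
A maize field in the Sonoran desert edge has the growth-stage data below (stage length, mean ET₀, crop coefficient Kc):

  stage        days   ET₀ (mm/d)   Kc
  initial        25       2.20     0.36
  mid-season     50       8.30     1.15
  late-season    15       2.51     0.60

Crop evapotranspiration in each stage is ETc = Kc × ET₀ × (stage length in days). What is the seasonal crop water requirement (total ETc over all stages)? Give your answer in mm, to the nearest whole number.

520 mm

initial: 0.36 × 2.20 × 25 = 19.80 mm
mid-season: 1.15 × 8.30 × 50 = 477.25 mm
late-season: 0.60 × 2.51 × 15 = 22.59 mm
Seasonal total = 519.64 mm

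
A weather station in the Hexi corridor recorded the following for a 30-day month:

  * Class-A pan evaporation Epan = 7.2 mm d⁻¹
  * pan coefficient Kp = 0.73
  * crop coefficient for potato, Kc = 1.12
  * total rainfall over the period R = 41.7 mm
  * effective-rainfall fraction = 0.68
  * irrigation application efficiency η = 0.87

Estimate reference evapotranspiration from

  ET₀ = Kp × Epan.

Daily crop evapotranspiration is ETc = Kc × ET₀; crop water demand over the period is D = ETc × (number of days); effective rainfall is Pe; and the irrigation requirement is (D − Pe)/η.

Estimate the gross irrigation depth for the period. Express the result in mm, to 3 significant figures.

170 mm

ET₀ = 0.73 × 7.2 = 5.2560 mm/d
ETc = Kc × ET₀ = 1.12 × 5.2560 = 5.8867 mm/d
Crop demand D = ETc × 30 d = 5.8867 × 30 = 176.601 mm
Pe = 0.68 × 41.7 = 28.356 mm
D − Pe = 176.601 − 28.356 = 148.245 mm
Gross irrigation = 148.245 / 0.87 = 170.397 mm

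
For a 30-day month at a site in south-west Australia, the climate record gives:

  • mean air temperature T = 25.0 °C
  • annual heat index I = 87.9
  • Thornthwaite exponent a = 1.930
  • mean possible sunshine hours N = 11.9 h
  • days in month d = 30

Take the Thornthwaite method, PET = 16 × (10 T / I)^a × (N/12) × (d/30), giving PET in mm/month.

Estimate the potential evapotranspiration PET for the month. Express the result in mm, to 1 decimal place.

10T/I = 10 × 25.0 / 87.9 = 2.8441
(10T/I)^a = 2.8441^1.930 = 7.5182
Uncorrected PET = 16 × 7.5182 = 120.291 mm
Correction = (N/12)(d/30) = (11.9/12)(30/30) = 0.9917
PET = 120.291 × 0.9917 = 119.293 mm/month

119.3 mm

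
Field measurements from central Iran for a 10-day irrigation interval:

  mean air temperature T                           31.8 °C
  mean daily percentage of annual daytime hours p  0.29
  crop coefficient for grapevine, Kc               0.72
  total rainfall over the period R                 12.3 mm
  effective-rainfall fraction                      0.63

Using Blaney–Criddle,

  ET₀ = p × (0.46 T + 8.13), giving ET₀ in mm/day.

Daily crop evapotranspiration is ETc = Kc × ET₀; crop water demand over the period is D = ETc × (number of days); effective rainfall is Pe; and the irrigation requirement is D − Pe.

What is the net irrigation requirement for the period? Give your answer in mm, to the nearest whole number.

40 mm

ET₀ = 0.29 × (0.46 × 31.8 + 8.13) = 0.29 × 22.758 = 6.5998 mm/d
ETc = Kc × ET₀ = 0.72 × 6.5998 = 4.7519 mm/d
Crop demand D = ETc × 10 d = 4.7519 × 10 = 47.519 mm
Pe = 0.63 × 12.3 = 7.749 mm
D − Pe = 47.519 − 7.749 = 39.770 mm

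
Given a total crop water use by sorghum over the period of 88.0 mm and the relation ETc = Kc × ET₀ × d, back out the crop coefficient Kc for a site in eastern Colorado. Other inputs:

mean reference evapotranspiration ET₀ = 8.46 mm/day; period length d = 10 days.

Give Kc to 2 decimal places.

ETc = Kc × ET₀ × d  ⇒  Kc = ETc / (ET₀ × d)
Kc = 88.0 / (8.46 × 10) = 88.0 / 84.60 = 1.0402

1.04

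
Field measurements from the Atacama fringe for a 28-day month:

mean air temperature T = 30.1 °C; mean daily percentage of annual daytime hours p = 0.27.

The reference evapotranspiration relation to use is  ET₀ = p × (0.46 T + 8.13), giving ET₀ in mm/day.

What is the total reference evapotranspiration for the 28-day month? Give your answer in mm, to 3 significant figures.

166 mm

ET₀ = 0.27 × (0.46 × 30.1 + 8.13) = 0.27 × 21.976 = 5.9335 mm/d
Monthly total = 5.9335 × 28 = 166.138 mm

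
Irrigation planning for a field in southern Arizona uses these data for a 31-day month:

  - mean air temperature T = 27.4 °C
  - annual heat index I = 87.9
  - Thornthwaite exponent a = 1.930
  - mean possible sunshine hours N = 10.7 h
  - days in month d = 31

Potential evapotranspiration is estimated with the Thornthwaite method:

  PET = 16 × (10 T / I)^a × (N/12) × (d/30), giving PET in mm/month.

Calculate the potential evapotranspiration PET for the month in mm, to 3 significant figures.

132 mm

10T/I = 10 × 27.4 / 87.9 = 3.1172
(10T/I)^a = 3.1172^1.930 = 8.9736
Uncorrected PET = 16 × 8.9736 = 143.578 mm
Correction = (N/12)(d/30) = (10.7/12)(31/30) = 0.9214
PET = 143.578 × 0.9214 = 132.293 mm/month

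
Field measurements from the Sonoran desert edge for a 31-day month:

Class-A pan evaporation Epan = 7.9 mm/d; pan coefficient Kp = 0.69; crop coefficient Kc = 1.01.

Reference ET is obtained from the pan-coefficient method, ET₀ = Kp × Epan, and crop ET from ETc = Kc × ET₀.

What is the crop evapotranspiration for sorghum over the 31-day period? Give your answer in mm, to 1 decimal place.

170.7 mm

ET₀ = 0.69 × 7.9 = 5.4510 mm/d
ETc = Kc × ET₀ = 1.01 × 5.4510 = 5.5055 mm/d
Over 31 days: 5.5055 × 31 = 170.671 mm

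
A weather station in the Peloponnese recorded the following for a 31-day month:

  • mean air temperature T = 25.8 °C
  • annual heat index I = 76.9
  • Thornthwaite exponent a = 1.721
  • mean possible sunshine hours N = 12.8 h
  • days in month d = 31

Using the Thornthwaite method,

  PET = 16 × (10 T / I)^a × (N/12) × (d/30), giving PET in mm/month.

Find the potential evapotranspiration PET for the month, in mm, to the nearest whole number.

142 mm

10T/I = 10 × 25.8 / 76.9 = 3.3550
(10T/I)^a = 3.3550^1.721 = 8.0300
Uncorrected PET = 16 × 8.0300 = 128.480 mm
Correction = (N/12)(d/30) = (12.8/12)(31/30) = 1.1022
PET = 128.480 × 1.1022 = 141.611 mm/month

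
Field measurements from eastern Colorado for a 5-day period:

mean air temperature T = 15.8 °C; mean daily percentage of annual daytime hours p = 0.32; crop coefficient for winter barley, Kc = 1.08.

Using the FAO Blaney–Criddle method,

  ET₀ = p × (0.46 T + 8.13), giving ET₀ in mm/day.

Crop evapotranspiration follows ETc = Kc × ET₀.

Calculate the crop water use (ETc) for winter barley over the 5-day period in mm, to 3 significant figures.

26.6 mm

ET₀ = 0.32 × (0.46 × 15.8 + 8.13) = 0.32 × 15.398 = 4.9274 mm/d
ETc = Kc × ET₀ = 1.08 × 4.9274 = 5.3216 mm/d
Over 5 days: 5.3216 × 5 = 26.608 mm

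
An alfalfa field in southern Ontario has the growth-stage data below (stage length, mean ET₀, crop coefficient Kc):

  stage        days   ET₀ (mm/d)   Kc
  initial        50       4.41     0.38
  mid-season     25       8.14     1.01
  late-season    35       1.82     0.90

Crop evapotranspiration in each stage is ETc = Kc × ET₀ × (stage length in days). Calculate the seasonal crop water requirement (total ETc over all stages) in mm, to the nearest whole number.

initial: 0.38 × 4.41 × 50 = 83.79 mm
mid-season: 1.01 × 8.14 × 25 = 205.54 mm
late-season: 0.90 × 1.82 × 35 = 57.33 mm
Seasonal total = 346.66 mm

347 mm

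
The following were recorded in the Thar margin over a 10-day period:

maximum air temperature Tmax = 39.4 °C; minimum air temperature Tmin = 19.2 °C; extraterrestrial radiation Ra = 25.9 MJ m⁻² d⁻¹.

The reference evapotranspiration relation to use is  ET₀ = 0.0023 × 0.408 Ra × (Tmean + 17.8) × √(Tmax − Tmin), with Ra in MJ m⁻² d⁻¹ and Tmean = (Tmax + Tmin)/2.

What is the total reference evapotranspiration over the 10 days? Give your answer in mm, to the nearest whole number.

Tmean = (39.4 + 19.2)/2 = 29.30 °C
0.408 Ra = 0.408 × 25.9 = 10.5672 mm/d equivalent
ET₀ = 0.0023 × 10.5672 × (29.30 + 17.8) × √20.2 = 0.0023 × 10.5672 × 47.10 × 4.4944 = 5.1449 mm/d
Over 10 days: 5.1449 × 10 = 51.449 mm

51 mm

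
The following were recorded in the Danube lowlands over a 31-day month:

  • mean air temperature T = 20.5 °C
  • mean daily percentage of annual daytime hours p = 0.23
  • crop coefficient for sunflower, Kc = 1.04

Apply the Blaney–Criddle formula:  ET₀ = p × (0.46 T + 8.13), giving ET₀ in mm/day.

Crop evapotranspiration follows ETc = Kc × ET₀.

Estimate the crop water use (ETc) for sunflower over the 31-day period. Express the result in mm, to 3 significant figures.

130 mm

ET₀ = 0.23 × (0.46 × 20.5 + 8.13) = 0.23 × 17.560 = 4.0388 mm/d
ETc = Kc × ET₀ = 1.04 × 4.0388 = 4.2004 mm/d
Over 31 days: 4.2004 × 31 = 130.212 mm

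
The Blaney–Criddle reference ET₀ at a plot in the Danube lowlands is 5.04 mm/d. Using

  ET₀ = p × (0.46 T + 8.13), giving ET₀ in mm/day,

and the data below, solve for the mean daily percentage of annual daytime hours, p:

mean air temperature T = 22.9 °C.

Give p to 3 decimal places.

p = ET₀ / (0.46 T + 8.13) = 5.04 / (0.46 × 22.9 + 8.13) = 5.04 / 18.664 = 0.2700

0.270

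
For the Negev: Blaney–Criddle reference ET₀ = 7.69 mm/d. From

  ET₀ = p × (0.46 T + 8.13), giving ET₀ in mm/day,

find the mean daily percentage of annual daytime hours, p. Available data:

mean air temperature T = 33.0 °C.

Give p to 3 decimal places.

p = ET₀ / (0.46 T + 8.13) = 7.69 / (0.46 × 33.0 + 8.13) = 7.69 / 23.310 = 0.3299

0.330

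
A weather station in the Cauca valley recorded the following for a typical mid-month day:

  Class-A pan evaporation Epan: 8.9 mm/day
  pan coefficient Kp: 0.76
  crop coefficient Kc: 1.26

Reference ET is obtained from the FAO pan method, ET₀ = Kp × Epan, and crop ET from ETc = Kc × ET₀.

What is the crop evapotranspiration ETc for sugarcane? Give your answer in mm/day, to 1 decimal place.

8.5 mm/day

ET₀ = 0.76 × 8.9 = 6.7640 mm/d
ETc = Kc × ET₀ = 1.26 × 6.7640 = 8.5226 mm/d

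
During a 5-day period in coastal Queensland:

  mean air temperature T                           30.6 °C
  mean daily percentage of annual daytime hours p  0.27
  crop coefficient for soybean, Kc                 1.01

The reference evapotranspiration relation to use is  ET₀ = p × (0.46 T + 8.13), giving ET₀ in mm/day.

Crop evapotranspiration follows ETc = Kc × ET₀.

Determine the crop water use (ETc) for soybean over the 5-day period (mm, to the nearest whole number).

30 mm

ET₀ = 0.27 × (0.46 × 30.6 + 8.13) = 0.27 × 22.206 = 5.9956 mm/d
ETc = Kc × ET₀ = 1.01 × 5.9956 = 6.0556 mm/d
Over 5 days: 6.0556 × 5 = 30.278 mm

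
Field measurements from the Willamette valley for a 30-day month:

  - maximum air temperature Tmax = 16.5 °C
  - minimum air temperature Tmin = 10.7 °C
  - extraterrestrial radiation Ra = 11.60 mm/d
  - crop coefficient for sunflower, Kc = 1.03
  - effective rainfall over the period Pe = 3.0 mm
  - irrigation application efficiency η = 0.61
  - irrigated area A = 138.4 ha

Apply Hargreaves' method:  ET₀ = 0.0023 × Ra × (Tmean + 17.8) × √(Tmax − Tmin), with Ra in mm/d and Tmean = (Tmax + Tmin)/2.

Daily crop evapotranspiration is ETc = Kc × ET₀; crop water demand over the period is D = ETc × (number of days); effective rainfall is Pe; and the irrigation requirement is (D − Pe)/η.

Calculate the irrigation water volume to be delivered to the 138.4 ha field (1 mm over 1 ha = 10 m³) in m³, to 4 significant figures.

Tmean = (16.5 + 10.7)/2 = 13.60 °C
ET₀ = 0.0023 × 11.60 × (13.60 + 17.8) × √5.8 = 0.0023 × 11.60 × 31.40 × 2.4083 = 2.0176 mm/d
ETc = Kc × ET₀ = 1.03 × 2.0176 = 2.0781 mm/d
Crop demand D = ETc × 30 d = 2.0781 × 30 = 62.343 mm
D − Pe = 62.343 − 3.0 = 59.343 mm
Gross irrigation = 59.343 / 0.61 = 97.284 mm
Volume = 97.284 mm × 138.4 ha × 10 = 134641.1 m³

134600 m³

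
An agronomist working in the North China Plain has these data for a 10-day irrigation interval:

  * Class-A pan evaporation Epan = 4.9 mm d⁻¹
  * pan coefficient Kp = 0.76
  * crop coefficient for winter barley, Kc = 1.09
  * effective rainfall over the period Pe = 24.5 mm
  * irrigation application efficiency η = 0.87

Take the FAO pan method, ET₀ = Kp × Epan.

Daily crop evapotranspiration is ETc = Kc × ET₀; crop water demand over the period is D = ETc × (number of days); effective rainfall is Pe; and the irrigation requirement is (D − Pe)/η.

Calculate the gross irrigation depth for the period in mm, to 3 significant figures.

ET₀ = 0.76 × 4.9 = 3.7240 mm/d
ETc = Kc × ET₀ = 1.09 × 3.7240 = 4.0592 mm/d
Crop demand D = ETc × 10 d = 4.0592 × 10 = 40.592 mm
D − Pe = 40.592 − 24.5 = 16.092 mm
Gross irrigation = 16.092 / 0.87 = 18.497 mm

18.5 mm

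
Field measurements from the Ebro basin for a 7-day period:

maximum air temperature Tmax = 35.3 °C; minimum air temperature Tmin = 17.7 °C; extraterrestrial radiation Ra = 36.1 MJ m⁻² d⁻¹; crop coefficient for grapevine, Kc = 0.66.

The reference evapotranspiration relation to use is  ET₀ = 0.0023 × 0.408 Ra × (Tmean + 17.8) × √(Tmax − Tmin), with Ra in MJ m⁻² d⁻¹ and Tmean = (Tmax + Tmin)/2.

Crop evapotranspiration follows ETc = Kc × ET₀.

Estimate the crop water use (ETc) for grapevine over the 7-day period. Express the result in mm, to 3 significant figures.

Tmean = (35.3 + 17.7)/2 = 26.50 °C
0.408 Ra = 0.408 × 36.1 = 14.7288 mm/d equivalent
ET₀ = 0.0023 × 14.7288 × (26.50 + 17.8) × √17.6 = 0.0023 × 14.7288 × 44.30 × 4.1952 = 6.2958 mm/d
ETc = Kc × ET₀ = 0.66 × 6.2958 = 4.1552 mm/d
Over 7 days: 4.1552 × 7 = 29.086 mm

29.1 mm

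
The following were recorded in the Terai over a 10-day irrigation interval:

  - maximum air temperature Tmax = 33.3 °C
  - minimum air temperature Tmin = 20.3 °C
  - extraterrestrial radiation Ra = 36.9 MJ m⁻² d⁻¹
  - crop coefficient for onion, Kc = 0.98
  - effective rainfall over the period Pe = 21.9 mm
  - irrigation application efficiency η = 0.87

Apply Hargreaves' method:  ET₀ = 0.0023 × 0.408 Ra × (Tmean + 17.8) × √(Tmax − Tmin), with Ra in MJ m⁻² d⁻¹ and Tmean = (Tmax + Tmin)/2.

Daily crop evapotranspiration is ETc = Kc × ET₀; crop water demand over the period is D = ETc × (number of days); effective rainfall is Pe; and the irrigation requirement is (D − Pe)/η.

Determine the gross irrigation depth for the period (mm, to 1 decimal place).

Tmean = (33.3 + 20.3)/2 = 26.80 °C
0.408 Ra = 0.408 × 36.9 = 15.0552 mm/d equivalent
ET₀ = 0.0023 × 15.0552 × (26.80 + 17.8) × √13.0 = 0.0023 × 15.0552 × 44.60 × 3.6056 = 5.5684 mm/d
ETc = Kc × ET₀ = 0.98 × 5.5684 = 5.4570 mm/d
Crop demand D = ETc × 10 d = 5.4570 × 10 = 54.570 mm
D − Pe = 54.570 − 21.9 = 32.670 mm
Gross irrigation = 32.670 / 0.87 = 37.552 mm

37.6 mm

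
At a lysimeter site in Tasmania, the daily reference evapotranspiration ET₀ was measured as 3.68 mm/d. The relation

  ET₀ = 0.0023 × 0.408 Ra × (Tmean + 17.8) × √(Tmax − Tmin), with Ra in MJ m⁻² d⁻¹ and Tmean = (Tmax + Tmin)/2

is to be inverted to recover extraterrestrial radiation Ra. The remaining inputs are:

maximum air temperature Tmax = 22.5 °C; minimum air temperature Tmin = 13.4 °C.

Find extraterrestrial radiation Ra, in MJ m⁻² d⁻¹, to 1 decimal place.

36.4 MJ m⁻² d⁻¹

Tmean = (22.5+13.4)/2 = 17.95 °C; ΔT = 9.1
Ra = ET₀ / [0.0023 × 0.408 × (Tmean+17.8) × √ΔT]
   = 3.68 / (0.0023 × 0.408 × 35.75 × 3.0166) = 36.364 MJ m⁻² d⁻¹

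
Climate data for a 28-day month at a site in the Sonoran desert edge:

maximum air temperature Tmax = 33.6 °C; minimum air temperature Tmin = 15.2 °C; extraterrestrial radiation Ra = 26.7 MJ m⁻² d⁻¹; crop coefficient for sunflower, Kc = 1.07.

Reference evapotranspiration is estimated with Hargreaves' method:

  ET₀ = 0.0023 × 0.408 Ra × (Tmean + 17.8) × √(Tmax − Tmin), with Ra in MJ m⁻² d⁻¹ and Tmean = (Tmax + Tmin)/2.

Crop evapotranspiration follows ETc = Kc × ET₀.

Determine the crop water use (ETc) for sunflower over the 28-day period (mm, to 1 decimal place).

135.9 mm

Tmean = (33.6 + 15.2)/2 = 24.40 °C
0.408 Ra = 0.408 × 26.7 = 10.8936 mm/d equivalent
ET₀ = 0.0023 × 10.8936 × (24.40 + 17.8) × √18.4 = 0.0023 × 10.8936 × 42.20 × 4.2895 = 4.5354 mm/d
ETc = Kc × ET₀ = 1.07 × 4.5354 = 4.8529 mm/d
Over 28 days: 4.8529 × 28 = 135.881 mm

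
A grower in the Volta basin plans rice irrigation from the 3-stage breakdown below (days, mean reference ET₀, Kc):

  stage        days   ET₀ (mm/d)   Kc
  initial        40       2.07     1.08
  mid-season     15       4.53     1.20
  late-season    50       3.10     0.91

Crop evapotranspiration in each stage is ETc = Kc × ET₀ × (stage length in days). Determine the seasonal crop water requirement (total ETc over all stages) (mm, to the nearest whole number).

initial: 1.08 × 2.07 × 40 = 89.42 mm
mid-season: 1.20 × 4.53 × 15 = 81.54 mm
late-season: 0.91 × 3.10 × 50 = 141.05 mm
Seasonal total = 312.01 mm

312 mm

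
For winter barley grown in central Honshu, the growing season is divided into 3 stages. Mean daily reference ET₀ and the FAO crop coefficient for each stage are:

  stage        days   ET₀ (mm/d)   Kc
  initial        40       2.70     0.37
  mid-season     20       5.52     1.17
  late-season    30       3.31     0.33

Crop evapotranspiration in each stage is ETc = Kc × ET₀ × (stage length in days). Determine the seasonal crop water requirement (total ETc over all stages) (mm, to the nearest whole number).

initial: 0.37 × 2.70 × 40 = 39.96 mm
mid-season: 1.17 × 5.52 × 20 = 129.17 mm
late-season: 0.33 × 3.31 × 30 = 32.77 mm
Seasonal total = 201.90 mm

202 mm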